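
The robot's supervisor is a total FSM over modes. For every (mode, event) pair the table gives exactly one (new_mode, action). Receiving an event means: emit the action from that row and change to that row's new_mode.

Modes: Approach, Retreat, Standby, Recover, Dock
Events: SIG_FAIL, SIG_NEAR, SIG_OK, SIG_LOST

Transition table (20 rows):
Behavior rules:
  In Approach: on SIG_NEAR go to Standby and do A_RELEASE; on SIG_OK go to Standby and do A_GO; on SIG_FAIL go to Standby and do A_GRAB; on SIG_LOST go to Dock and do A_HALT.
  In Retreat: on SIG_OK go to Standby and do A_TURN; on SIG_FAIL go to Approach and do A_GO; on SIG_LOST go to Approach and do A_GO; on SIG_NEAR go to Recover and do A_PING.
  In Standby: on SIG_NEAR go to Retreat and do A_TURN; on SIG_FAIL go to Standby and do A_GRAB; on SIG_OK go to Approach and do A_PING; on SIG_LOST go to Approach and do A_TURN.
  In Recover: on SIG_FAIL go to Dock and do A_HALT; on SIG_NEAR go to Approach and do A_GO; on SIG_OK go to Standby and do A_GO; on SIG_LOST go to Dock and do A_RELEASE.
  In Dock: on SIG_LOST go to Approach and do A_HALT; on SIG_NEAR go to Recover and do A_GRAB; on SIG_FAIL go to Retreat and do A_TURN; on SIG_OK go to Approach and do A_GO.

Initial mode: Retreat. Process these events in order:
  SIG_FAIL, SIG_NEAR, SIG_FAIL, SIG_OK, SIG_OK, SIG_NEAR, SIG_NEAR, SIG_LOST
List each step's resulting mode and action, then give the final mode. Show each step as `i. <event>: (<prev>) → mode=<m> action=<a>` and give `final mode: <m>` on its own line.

1. SIG_FAIL: (Retreat) → mode=Approach action=A_GO
2. SIG_NEAR: (Approach) → mode=Standby action=A_RELEASE
3. SIG_FAIL: (Standby) → mode=Standby action=A_GRAB
4. SIG_OK: (Standby) → mode=Approach action=A_PING
5. SIG_OK: (Approach) → mode=Standby action=A_GO
6. SIG_NEAR: (Standby) → mode=Retreat action=A_TURN
7. SIG_NEAR: (Retreat) → mode=Recover action=A_PING
8. SIG_LOST: (Recover) → mode=Dock action=A_RELEASE

final mode: Dock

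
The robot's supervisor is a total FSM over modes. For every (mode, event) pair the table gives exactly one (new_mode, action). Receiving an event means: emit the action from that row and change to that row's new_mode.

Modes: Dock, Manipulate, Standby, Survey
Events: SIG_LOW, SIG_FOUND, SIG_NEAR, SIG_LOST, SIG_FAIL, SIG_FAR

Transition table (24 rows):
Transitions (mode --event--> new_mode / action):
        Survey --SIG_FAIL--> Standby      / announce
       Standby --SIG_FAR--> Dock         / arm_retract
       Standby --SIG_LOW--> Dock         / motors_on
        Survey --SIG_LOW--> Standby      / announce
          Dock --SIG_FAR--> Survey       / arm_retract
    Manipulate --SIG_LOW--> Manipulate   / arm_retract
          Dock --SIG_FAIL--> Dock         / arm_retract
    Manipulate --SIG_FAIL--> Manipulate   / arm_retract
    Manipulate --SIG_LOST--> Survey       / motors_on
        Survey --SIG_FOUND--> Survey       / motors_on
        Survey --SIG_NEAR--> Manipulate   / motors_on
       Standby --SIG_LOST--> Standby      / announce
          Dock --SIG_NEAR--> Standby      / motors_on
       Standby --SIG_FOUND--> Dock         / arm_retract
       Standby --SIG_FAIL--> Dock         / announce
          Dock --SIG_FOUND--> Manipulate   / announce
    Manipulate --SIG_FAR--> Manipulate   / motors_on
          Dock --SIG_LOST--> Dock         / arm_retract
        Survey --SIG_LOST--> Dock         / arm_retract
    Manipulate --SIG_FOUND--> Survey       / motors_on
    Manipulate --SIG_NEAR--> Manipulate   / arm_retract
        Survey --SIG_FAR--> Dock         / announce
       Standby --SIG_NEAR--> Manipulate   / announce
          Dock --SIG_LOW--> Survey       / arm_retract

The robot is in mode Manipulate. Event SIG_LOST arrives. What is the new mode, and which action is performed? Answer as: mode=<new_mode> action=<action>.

current mode = Manipulate; filter table to that mode:
  (Manipulate, SIG_LOW) → (Manipulate, arm_retract)
  (Manipulate, SIG_FAIL) → (Manipulate, arm_retract)
  (Manipulate, SIG_LOST) → (Survey, motors_on)  ← event matches
  (Manipulate, SIG_FAR) → (Manipulate, motors_on)
  (Manipulate, SIG_FOUND) → (Survey, motors_on)
  (Manipulate, SIG_NEAR) → (Manipulate, arm_retract)
event = SIG_LOST selects (Survey, motors_on)

mode=Survey action=motors_on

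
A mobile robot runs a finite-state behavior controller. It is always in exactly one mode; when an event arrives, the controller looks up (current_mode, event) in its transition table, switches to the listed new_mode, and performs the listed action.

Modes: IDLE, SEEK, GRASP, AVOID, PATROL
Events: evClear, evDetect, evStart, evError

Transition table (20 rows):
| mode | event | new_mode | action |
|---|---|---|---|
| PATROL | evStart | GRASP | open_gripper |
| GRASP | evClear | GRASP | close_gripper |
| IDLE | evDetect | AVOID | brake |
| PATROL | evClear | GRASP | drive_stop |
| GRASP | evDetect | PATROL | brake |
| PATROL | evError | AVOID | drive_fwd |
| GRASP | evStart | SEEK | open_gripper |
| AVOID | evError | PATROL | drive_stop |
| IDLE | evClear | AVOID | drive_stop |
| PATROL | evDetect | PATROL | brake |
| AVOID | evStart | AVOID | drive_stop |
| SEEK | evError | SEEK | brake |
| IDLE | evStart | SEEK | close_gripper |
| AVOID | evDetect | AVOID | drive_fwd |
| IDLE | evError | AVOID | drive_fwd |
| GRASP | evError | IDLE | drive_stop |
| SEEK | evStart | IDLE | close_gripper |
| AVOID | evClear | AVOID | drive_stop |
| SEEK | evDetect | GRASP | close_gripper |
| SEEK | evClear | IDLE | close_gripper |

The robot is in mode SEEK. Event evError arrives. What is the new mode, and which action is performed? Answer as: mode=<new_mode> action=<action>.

mode=SEEK action=brake

current mode = SEEK; filter table to that mode:
  (SEEK, evError) → (SEEK, brake)  ← event matches
  (SEEK, evStart) → (IDLE, close_gripper)
  (SEEK, evDetect) → (GRASP, close_gripper)
  (SEEK, evClear) → (IDLE, close_gripper)
event = evError selects (SEEK, brake)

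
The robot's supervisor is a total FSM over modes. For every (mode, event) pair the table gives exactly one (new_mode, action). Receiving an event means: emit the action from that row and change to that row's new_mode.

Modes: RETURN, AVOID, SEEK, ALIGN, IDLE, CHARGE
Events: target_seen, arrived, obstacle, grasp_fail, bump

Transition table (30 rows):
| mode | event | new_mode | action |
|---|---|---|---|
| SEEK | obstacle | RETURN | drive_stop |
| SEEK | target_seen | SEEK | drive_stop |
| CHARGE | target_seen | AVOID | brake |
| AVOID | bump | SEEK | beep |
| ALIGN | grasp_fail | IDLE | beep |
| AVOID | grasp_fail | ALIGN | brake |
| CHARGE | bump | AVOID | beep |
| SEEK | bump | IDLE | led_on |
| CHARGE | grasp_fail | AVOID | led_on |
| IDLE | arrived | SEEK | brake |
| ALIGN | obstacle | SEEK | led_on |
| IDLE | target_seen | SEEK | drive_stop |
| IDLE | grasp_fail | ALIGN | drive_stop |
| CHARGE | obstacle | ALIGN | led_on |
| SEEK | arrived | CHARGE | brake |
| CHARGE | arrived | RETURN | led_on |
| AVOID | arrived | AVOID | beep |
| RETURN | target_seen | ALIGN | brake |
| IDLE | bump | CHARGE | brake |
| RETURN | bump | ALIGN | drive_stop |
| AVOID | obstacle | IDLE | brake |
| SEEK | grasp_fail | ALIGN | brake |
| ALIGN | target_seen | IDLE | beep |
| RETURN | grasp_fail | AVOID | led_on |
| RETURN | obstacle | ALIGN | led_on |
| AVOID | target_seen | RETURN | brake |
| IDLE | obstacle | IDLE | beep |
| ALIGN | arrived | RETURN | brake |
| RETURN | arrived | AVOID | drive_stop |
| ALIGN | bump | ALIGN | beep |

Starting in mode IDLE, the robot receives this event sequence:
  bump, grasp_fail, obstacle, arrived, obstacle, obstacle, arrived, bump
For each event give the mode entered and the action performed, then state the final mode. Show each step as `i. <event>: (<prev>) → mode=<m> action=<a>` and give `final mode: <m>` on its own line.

final mode: ALIGN

1. bump: (IDLE) → mode=CHARGE action=brake
2. grasp_fail: (CHARGE) → mode=AVOID action=led_on
3. obstacle: (AVOID) → mode=IDLE action=brake
4. arrived: (IDLE) → mode=SEEK action=brake
5. obstacle: (SEEK) → mode=RETURN action=drive_stop
6. obstacle: (RETURN) → mode=ALIGN action=led_on
7. arrived: (ALIGN) → mode=RETURN action=brake
8. bump: (RETURN) → mode=ALIGN action=drive_stop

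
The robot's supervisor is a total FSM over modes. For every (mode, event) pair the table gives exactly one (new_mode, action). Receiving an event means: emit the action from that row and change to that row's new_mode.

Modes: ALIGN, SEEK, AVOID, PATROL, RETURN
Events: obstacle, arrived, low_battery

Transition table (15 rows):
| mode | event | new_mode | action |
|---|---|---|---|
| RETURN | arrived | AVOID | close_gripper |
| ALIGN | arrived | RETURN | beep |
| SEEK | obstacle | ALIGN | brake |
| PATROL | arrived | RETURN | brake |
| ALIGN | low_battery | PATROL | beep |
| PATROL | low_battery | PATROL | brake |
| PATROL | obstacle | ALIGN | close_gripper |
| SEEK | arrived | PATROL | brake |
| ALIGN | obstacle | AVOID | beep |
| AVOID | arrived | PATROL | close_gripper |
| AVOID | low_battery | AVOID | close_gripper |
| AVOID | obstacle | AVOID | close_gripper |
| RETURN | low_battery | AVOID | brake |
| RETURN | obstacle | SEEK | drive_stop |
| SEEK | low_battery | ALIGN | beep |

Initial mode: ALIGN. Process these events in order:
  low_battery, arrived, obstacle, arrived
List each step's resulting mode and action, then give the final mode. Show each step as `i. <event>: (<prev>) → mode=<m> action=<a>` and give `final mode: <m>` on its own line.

final mode: PATROL

1. low_battery: (ALIGN) → mode=PATROL action=beep
2. arrived: (PATROL) → mode=RETURN action=brake
3. obstacle: (RETURN) → mode=SEEK action=drive_stop
4. arrived: (SEEK) → mode=PATROL action=brake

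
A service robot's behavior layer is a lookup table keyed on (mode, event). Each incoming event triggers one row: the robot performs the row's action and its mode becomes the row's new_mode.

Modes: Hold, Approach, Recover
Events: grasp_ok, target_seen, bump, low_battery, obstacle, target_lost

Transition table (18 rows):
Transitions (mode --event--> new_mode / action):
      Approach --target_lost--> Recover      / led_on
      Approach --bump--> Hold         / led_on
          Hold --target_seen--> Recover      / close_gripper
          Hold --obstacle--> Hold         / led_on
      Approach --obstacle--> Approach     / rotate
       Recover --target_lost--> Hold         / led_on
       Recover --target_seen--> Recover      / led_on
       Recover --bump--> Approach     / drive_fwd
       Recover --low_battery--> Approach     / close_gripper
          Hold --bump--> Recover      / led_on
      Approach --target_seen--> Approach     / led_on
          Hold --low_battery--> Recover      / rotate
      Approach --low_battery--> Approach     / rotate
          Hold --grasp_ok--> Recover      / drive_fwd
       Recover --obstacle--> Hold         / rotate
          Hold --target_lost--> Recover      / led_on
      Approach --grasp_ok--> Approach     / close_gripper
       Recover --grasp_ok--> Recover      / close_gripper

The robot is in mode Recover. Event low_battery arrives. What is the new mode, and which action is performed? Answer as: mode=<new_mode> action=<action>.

mode=Approach action=close_gripper

current mode = Recover; filter table to that mode:
  (Recover, target_lost) → (Hold, led_on)
  (Recover, target_seen) → (Recover, led_on)
  (Recover, bump) → (Approach, drive_fwd)
  (Recover, low_battery) → (Approach, close_gripper)  ← event matches
  (Recover, obstacle) → (Hold, rotate)
  (Recover, grasp_ok) → (Recover, close_gripper)
event = low_battery selects (Approach, close_gripper)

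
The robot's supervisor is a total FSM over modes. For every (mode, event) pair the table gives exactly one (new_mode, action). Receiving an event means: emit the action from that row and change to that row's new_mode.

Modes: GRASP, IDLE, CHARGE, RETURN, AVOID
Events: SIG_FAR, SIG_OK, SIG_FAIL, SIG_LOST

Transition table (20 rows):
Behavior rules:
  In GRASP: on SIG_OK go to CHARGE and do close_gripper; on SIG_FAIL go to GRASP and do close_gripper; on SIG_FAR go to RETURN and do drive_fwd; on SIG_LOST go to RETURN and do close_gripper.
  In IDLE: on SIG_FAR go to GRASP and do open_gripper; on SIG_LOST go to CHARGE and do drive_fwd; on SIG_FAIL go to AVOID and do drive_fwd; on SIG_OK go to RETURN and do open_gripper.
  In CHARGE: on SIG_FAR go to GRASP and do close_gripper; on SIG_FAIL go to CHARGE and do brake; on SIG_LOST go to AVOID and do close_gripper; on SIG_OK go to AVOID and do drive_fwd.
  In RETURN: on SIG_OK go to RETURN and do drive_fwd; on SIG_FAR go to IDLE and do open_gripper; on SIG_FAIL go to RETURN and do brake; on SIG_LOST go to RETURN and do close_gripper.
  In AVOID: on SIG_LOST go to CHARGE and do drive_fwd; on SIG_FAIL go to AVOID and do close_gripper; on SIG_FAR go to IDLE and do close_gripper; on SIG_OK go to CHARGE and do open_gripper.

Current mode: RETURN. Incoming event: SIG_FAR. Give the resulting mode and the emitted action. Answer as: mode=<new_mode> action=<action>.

mode=IDLE action=open_gripper

current mode = RETURN; filter table to that mode:
  (RETURN, SIG_OK) → (RETURN, drive_fwd)
  (RETURN, SIG_FAR) → (IDLE, open_gripper)  ← event matches
  (RETURN, SIG_FAIL) → (RETURN, brake)
  (RETURN, SIG_LOST) → (RETURN, close_gripper)
event = SIG_FAR selects (IDLE, open_gripper)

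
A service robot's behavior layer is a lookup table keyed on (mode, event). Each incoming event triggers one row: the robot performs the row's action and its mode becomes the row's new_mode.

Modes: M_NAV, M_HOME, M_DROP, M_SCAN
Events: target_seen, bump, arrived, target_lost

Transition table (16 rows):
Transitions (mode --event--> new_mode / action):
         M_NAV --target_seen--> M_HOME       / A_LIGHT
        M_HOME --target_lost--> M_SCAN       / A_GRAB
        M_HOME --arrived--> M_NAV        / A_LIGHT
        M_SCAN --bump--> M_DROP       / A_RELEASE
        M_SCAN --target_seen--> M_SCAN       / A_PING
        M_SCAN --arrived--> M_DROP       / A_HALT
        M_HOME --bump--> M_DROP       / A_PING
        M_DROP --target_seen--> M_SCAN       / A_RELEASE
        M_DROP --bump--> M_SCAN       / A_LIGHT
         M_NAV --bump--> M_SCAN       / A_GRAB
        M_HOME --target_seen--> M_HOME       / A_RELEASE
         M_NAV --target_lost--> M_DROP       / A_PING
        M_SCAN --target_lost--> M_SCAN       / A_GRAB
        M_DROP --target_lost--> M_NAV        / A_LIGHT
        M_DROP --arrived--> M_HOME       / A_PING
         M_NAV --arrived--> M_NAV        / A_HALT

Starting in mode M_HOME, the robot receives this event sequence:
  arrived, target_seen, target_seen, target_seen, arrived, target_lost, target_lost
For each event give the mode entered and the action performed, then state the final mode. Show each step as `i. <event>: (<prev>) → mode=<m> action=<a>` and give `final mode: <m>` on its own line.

final mode: M_NAV

1. arrived: (M_HOME) → mode=M_NAV action=A_LIGHT
2. target_seen: (M_NAV) → mode=M_HOME action=A_LIGHT
3. target_seen: (M_HOME) → mode=M_HOME action=A_RELEASE
4. target_seen: (M_HOME) → mode=M_HOME action=A_RELEASE
5. arrived: (M_HOME) → mode=M_NAV action=A_LIGHT
6. target_lost: (M_NAV) → mode=M_DROP action=A_PING
7. target_lost: (M_DROP) → mode=M_NAV action=A_LIGHT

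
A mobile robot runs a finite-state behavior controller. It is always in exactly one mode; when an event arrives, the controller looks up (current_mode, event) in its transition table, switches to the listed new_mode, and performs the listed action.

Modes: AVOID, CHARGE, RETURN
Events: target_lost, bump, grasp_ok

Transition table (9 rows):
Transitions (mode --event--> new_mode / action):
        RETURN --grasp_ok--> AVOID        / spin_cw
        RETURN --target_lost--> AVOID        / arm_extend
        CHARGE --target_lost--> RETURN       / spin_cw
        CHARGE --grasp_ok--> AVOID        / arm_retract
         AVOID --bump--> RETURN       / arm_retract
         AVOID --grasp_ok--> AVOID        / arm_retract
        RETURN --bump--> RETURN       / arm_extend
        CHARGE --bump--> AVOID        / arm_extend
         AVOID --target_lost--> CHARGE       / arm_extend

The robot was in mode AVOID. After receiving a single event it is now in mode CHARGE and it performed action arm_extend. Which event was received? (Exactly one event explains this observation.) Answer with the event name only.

target_lost

try target_lost: (AVOID, target_lost) → (CHARGE, arm_extend)  ← matches
try bump: (AVOID, bump) → (RETURN, arm_retract)
try grasp_ok: (AVOID, grasp_ok) → (AVOID, arm_retract)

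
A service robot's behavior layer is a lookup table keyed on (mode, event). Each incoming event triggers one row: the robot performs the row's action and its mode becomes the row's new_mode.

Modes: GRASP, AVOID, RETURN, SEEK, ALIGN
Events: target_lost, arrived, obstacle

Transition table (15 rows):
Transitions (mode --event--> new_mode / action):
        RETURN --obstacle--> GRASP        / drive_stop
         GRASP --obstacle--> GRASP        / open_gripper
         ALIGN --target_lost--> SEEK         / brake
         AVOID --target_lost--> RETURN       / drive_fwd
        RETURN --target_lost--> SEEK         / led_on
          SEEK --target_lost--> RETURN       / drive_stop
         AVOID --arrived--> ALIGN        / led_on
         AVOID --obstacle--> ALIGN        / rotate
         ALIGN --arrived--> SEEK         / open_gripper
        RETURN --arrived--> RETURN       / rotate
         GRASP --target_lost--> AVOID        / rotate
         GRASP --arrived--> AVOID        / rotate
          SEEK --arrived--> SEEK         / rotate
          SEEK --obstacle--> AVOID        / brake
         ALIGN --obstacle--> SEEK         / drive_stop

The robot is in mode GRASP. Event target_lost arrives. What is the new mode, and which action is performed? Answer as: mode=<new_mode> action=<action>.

mode=AVOID action=rotate

current mode = GRASP; filter table to that mode:
  (GRASP, obstacle) → (GRASP, open_gripper)
  (GRASP, target_lost) → (AVOID, rotate)  ← event matches
  (GRASP, arrived) → (AVOID, rotate)
event = target_lost selects (AVOID, rotate)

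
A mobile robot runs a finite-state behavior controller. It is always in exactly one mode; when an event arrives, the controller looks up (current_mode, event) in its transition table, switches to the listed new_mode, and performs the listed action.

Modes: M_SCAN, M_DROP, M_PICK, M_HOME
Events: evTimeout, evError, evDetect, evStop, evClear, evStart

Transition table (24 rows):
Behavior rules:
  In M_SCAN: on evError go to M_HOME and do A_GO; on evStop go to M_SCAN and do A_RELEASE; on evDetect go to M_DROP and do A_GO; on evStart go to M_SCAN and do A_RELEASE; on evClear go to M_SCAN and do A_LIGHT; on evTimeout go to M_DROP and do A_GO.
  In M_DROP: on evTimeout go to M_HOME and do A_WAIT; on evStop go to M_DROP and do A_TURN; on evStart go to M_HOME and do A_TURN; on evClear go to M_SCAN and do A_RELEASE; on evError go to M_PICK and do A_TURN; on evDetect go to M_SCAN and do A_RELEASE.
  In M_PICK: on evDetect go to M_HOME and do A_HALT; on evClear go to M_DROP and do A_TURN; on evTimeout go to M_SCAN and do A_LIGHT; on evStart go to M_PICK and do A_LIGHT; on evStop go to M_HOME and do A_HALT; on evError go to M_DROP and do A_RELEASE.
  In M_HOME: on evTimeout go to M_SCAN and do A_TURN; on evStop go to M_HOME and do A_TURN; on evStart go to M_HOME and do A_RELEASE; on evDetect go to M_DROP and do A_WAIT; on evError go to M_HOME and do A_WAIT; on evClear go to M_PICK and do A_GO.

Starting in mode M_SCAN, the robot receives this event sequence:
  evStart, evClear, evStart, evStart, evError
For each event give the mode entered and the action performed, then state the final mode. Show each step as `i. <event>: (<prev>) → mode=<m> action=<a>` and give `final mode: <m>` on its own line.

final mode: M_HOME

1. evStart: (M_SCAN) → mode=M_SCAN action=A_RELEASE
2. evClear: (M_SCAN) → mode=M_SCAN action=A_LIGHT
3. evStart: (M_SCAN) → mode=M_SCAN action=A_RELEASE
4. evStart: (M_SCAN) → mode=M_SCAN action=A_RELEASE
5. evError: (M_SCAN) → mode=M_HOME action=A_GO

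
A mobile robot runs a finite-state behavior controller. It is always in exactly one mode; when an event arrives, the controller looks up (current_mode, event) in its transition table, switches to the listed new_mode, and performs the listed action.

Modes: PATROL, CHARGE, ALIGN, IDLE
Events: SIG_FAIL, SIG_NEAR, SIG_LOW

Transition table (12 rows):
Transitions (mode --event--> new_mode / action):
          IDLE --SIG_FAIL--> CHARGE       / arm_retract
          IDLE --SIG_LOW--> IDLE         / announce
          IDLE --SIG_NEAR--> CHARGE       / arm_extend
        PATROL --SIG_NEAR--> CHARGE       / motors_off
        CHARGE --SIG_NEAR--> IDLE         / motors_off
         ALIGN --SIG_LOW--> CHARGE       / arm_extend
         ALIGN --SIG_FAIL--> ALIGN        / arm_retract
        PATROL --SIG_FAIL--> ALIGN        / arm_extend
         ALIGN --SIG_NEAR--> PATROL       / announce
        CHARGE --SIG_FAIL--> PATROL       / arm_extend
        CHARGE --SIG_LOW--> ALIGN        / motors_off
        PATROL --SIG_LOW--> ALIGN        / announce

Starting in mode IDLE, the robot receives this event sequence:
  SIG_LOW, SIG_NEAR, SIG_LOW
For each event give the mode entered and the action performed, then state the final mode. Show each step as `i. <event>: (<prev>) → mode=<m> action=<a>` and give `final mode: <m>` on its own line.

final mode: ALIGN

1. SIG_LOW: (IDLE) → mode=IDLE action=announce
2. SIG_NEAR: (IDLE) → mode=CHARGE action=arm_extend
3. SIG_LOW: (CHARGE) → mode=ALIGN action=motors_off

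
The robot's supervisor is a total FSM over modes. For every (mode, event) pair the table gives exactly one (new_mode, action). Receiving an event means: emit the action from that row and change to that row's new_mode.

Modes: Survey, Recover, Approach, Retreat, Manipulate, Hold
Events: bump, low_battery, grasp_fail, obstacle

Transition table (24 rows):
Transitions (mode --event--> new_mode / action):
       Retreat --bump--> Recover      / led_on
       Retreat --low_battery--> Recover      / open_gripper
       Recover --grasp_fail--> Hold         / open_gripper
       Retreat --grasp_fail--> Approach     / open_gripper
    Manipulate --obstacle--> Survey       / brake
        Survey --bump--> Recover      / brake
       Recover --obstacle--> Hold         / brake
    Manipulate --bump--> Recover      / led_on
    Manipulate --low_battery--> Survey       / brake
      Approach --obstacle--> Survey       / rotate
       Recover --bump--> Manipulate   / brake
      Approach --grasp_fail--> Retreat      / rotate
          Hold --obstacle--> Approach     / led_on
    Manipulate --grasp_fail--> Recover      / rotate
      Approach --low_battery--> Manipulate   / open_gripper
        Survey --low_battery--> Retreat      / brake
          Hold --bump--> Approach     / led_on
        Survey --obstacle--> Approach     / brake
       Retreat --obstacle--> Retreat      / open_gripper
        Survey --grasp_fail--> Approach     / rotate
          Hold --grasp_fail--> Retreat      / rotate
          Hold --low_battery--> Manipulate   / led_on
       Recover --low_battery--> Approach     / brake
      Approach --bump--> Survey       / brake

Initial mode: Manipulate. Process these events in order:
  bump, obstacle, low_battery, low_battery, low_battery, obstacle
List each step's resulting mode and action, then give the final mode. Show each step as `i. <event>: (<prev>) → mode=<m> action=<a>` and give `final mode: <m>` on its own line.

final mode: Retreat

1. bump: (Manipulate) → mode=Recover action=led_on
2. obstacle: (Recover) → mode=Hold action=brake
3. low_battery: (Hold) → mode=Manipulate action=led_on
4. low_battery: (Manipulate) → mode=Survey action=brake
5. low_battery: (Survey) → mode=Retreat action=brake
6. obstacle: (Retreat) → mode=Retreat action=open_gripper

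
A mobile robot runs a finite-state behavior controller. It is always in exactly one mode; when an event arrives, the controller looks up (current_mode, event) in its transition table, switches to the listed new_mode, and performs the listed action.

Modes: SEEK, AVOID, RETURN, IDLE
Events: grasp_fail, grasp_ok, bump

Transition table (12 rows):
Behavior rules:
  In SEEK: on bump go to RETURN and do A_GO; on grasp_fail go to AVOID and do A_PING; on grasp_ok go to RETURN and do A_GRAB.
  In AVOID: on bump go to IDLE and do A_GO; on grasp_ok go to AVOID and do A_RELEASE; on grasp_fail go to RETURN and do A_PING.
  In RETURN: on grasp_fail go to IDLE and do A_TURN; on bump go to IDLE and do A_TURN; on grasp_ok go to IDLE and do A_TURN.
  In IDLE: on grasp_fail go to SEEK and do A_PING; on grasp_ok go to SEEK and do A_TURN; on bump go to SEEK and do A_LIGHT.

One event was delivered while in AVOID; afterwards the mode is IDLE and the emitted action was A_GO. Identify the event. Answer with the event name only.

bump

try grasp_fail: (AVOID, grasp_fail) → (RETURN, A_PING)
try grasp_ok: (AVOID, grasp_ok) → (AVOID, A_RELEASE)
try bump: (AVOID, bump) → (IDLE, A_GO)  ← matches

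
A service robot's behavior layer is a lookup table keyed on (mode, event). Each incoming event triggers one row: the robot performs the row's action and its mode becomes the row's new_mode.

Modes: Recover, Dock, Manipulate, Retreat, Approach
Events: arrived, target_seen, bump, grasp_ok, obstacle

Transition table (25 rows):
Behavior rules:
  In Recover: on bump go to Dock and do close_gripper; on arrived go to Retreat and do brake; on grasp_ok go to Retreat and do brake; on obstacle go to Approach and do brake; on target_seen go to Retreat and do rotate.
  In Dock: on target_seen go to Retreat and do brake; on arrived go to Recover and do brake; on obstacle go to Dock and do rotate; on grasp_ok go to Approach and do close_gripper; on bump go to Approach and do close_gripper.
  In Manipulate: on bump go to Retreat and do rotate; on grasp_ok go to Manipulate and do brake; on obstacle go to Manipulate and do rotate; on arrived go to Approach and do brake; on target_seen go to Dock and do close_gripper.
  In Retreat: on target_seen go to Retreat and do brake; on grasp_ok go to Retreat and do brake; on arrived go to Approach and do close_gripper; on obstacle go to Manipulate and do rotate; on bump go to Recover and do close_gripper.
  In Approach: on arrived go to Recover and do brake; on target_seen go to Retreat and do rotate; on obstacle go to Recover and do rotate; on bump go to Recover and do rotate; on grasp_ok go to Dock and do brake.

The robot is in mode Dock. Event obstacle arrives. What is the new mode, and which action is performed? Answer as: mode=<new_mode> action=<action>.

mode=Dock action=rotate

current mode = Dock; filter table to that mode:
  (Dock, target_seen) → (Retreat, brake)
  (Dock, arrived) → (Recover, brake)
  (Dock, obstacle) → (Dock, rotate)  ← event matches
  (Dock, grasp_ok) → (Approach, close_gripper)
  (Dock, bump) → (Approach, close_gripper)
event = obstacle selects (Dock, rotate)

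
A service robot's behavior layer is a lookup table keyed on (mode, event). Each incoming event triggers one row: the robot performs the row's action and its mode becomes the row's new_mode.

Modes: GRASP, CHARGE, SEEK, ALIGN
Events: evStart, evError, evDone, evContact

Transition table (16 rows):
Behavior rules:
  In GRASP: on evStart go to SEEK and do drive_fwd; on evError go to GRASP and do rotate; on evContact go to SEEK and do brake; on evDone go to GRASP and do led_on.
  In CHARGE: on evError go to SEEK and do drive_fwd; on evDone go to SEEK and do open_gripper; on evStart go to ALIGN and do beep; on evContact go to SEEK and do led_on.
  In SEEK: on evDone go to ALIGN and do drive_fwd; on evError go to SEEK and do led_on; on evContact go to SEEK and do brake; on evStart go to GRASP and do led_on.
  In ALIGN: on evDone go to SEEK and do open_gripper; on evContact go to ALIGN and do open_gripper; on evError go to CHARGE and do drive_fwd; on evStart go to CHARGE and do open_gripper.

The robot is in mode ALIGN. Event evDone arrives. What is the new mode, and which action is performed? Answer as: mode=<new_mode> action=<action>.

mode=SEEK action=open_gripper

current mode = ALIGN; filter table to that mode:
  (ALIGN, evDone) → (SEEK, open_gripper)  ← event matches
  (ALIGN, evContact) → (ALIGN, open_gripper)
  (ALIGN, evError) → (CHARGE, drive_fwd)
  (ALIGN, evStart) → (CHARGE, open_gripper)
event = evDone selects (SEEK, open_gripper)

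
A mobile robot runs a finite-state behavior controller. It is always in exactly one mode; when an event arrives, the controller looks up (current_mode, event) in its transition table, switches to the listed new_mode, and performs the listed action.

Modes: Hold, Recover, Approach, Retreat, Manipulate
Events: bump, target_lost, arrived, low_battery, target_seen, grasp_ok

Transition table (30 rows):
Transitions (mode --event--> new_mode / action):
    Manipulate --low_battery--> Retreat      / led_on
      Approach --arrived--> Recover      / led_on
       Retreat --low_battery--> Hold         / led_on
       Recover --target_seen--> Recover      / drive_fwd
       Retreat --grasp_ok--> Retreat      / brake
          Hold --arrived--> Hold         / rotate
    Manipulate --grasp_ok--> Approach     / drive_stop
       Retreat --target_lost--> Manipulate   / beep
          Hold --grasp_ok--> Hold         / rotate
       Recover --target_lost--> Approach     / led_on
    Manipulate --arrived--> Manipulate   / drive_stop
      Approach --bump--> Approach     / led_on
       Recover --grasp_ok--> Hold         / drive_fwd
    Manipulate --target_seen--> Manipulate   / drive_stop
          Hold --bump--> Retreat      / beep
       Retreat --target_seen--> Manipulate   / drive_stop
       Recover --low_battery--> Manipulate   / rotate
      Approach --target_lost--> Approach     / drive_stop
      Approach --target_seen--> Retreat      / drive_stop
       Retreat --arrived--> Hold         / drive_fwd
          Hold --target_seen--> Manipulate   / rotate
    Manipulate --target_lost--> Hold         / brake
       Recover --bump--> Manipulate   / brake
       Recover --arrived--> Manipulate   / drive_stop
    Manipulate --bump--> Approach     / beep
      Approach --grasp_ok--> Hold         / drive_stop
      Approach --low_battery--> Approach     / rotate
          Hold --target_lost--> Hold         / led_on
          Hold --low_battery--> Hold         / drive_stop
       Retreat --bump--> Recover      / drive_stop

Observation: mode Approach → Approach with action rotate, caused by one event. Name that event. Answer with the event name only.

try bump: (Approach, bump) → (Approach, led_on)
try target_lost: (Approach, target_lost) → (Approach, drive_stop)
try arrived: (Approach, arrived) → (Recover, led_on)
try low_battery: (Approach, low_battery) → (Approach, rotate)  ← matches
try target_seen: (Approach, target_seen) → (Retreat, drive_stop)
try grasp_ok: (Approach, grasp_ok) → (Hold, drive_stop)

low_battery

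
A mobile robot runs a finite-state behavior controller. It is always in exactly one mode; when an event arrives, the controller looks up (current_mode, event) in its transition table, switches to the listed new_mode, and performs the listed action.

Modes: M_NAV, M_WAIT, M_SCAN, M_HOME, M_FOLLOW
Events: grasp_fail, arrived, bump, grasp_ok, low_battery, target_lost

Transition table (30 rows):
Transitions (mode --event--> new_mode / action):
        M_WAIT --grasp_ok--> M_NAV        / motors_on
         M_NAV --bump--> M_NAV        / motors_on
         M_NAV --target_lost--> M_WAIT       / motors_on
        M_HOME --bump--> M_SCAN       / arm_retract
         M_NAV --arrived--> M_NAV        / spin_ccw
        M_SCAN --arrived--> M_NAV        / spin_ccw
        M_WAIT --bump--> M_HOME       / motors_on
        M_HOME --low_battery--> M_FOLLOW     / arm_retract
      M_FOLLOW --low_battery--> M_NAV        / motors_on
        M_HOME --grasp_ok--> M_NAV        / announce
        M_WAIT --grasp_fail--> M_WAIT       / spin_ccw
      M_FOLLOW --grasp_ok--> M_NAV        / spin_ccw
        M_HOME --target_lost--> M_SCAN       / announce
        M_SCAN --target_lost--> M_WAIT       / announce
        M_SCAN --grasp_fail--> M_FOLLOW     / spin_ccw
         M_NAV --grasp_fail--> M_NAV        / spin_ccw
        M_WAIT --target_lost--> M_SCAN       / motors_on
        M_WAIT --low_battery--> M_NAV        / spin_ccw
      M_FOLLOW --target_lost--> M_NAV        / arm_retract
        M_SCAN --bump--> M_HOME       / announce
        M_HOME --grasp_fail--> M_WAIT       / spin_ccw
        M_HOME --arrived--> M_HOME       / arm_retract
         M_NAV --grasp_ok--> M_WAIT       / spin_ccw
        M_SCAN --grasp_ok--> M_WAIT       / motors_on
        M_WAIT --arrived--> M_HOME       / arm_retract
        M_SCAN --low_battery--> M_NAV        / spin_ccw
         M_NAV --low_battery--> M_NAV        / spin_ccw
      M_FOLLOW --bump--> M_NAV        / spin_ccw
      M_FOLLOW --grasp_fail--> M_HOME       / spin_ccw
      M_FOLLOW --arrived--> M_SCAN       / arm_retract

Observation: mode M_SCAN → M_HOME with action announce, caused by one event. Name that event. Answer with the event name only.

bump

try grasp_fail: (M_SCAN, grasp_fail) → (M_FOLLOW, spin_ccw)
try arrived: (M_SCAN, arrived) → (M_NAV, spin_ccw)
try bump: (M_SCAN, bump) → (M_HOME, announce)  ← matches
try grasp_ok: (M_SCAN, grasp_ok) → (M_WAIT, motors_on)
try low_battery: (M_SCAN, low_battery) → (M_NAV, spin_ccw)
try target_lost: (M_SCAN, target_lost) → (M_WAIT, announce)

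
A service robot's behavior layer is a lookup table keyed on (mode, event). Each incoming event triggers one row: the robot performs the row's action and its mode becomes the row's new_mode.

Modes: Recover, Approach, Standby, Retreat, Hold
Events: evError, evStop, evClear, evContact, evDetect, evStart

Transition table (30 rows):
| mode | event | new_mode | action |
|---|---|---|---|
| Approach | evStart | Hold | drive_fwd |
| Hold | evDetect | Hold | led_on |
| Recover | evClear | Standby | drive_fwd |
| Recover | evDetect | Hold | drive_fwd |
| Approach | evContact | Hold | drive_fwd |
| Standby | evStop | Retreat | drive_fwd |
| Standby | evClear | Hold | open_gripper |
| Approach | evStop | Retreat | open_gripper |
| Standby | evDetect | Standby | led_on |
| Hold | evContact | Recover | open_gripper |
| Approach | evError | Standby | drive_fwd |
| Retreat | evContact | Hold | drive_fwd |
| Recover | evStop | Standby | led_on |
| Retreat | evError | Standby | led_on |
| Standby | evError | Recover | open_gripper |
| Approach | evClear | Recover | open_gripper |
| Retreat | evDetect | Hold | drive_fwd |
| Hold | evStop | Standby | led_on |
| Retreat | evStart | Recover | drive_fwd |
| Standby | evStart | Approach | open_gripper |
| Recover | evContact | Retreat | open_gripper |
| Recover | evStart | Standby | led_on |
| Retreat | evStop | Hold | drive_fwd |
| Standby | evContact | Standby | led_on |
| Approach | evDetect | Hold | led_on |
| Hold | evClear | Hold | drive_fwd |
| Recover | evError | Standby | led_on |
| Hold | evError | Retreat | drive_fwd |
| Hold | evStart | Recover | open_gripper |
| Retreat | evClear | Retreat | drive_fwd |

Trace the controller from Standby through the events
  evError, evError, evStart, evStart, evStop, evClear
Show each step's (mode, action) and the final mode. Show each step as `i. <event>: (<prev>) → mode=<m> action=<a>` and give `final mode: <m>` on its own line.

final mode: Hold

1. evError: (Standby) → mode=Recover action=open_gripper
2. evError: (Recover) → mode=Standby action=led_on
3. evStart: (Standby) → mode=Approach action=open_gripper
4. evStart: (Approach) → mode=Hold action=drive_fwd
5. evStop: (Hold) → mode=Standby action=led_on
6. evClear: (Standby) → mode=Hold action=open_gripper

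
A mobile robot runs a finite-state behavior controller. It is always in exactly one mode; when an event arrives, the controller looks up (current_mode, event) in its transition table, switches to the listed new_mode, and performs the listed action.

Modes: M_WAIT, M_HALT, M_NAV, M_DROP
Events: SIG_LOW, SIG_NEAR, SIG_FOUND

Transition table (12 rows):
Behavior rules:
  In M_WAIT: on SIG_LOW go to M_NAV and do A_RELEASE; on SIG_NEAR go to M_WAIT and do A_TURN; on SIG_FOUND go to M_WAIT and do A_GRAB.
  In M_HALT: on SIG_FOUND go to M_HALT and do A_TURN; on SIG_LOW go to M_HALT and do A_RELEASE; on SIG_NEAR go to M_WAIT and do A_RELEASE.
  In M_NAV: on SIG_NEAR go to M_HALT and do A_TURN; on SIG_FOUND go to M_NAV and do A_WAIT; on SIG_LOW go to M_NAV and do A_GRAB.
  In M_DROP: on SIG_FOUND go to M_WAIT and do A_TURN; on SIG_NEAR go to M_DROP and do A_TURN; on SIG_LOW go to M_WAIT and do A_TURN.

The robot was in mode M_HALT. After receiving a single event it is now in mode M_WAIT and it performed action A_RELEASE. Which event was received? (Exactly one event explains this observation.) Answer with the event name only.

SIG_NEAR

try SIG_LOW: (M_HALT, SIG_LOW) → (M_HALT, A_RELEASE)
try SIG_NEAR: (M_HALT, SIG_NEAR) → (M_WAIT, A_RELEASE)  ← matches
try SIG_FOUND: (M_HALT, SIG_FOUND) → (M_HALT, A_TURN)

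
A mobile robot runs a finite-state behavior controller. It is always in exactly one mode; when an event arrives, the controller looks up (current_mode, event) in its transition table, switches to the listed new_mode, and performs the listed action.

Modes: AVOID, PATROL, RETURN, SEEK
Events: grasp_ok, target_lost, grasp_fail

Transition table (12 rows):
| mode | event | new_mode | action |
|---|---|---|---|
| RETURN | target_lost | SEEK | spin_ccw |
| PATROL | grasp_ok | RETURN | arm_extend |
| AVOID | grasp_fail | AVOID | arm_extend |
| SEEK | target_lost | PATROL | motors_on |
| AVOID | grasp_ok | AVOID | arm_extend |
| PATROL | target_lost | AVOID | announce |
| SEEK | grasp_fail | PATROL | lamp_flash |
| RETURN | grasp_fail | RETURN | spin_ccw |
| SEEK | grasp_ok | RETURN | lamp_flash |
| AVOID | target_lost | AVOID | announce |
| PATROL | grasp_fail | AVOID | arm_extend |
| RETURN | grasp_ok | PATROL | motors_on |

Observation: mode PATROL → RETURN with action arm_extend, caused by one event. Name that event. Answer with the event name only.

try grasp_ok: (PATROL, grasp_ok) → (RETURN, arm_extend)  ← matches
try target_lost: (PATROL, target_lost) → (AVOID, announce)
try grasp_fail: (PATROL, grasp_fail) → (AVOID, arm_extend)

grasp_ok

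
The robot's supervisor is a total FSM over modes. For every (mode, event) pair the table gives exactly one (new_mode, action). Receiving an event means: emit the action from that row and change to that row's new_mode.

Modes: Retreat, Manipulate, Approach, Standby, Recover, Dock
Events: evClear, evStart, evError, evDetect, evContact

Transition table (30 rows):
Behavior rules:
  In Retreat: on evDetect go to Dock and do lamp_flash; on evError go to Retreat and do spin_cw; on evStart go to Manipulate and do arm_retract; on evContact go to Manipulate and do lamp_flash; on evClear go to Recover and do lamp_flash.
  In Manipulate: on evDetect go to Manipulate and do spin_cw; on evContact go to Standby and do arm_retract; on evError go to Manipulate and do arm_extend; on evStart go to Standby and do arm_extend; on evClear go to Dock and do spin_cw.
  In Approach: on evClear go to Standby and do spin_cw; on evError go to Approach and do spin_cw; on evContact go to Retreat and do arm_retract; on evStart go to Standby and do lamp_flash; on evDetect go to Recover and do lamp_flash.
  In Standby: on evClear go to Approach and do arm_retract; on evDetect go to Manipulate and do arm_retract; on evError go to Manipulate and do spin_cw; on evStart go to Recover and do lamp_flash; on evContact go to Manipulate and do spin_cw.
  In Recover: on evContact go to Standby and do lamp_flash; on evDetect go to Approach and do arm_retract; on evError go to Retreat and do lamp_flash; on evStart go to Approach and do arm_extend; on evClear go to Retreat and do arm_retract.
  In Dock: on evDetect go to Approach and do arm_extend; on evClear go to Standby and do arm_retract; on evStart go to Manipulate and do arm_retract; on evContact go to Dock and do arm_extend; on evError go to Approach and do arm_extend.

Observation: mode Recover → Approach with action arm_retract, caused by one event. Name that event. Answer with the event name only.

evDetect

try evClear: (Recover, evClear) → (Retreat, arm_retract)
try evStart: (Recover, evStart) → (Approach, arm_extend)
try evError: (Recover, evError) → (Retreat, lamp_flash)
try evDetect: (Recover, evDetect) → (Approach, arm_retract)  ← matches
try evContact: (Recover, evContact) → (Standby, lamp_flash)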